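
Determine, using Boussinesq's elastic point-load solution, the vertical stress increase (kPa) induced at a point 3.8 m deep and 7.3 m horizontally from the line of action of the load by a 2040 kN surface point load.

Δσ_z ≈ 1.42 kPa

Boussinesq vertical stress below a point load on an elastic half-space:
Δσ_z = 3P/(2πz²) · [1 + (r/z)²]^(−5/2)
r/z = 7.3/3.8 = 1.9211; [1+(r/z)²]^(−5/2) = 0.020988.
Δσ_z = 3×2040/(2π×3.8²) × 0.020988 = 67.453 × 0.020988 = 1.416 kPa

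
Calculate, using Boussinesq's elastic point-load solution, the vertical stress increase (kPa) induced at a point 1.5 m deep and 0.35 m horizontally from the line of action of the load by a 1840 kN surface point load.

Δσ_z ≈ 342 kPa

Boussinesq vertical stress below a point load on an elastic half-space:
Δσ_z = 3P/(2πz²) · [1 + (r/z)²]^(−5/2)
r/z = 0.35/1.5 = 0.23333; [1+(r/z)²]^(−5/2) = 0.87587.
Δσ_z = 3×1840/(2π×1.5²) × 0.87587 = 390.46 × 0.87587 = 342 kPa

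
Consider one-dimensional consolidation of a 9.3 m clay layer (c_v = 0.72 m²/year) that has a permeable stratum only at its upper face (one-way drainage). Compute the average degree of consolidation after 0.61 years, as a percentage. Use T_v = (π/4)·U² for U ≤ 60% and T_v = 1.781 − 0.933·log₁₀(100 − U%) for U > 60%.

U ≈ 8.04 %

Drainage path length: H_d = H = 9.3 m (single drainage).
T_v = c_v·t/H_d² = 0.72×0.61/9.3² = 0.005078.
T_v = 0.005078 corresponds to the U ≤ 60% branch:
U = √(4T_v/π) = 0.08041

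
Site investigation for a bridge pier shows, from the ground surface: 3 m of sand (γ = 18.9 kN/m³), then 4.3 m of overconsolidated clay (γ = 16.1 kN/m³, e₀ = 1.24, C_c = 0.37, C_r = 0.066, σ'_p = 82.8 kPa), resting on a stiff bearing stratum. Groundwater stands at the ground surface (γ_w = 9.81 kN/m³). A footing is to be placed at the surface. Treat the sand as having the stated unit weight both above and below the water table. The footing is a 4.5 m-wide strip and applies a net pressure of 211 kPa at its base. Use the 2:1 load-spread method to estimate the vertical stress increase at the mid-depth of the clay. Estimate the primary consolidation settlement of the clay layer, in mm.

S_c ≈ 199 mm

Mid-depth of clay below the ground surface: z = 3 + 4.3/2 = 5.15 m.
Total vertical stress at mid-clay: σ_v = 18.9×3 + 16.1×2.15 = 91.315 kPa.
Pore pressure: u = 9.81×(5.15 − 0) = 50.522 kPa.
Initial effective stress: σ'_0 = σ_v − u = 91.315 − 50.522 = 40.793 kPa.
Stress increase at mid-clay by the 2:1 spreading method:
Δσ = qB/(B+z) = 211×4.5/(4.5+5.15) = 98.394 kPa
Final effective stress: σ'_f = 40.793 + 98.394 = 139.19 kPa.
σ'_f = 139.19 > σ'_p = 82.8 kPa, so the stress path crosses the preconsolidation pressure — recompression up to σ'_p, then virgin compression beyond:
S_c = H/(1+e₀)·[C_r·log₁₀(σ'_p/σ'_0) + C_c·log₁₀(σ'_f/σ'_p)]
    = 4.3/2.24 × [0.066×log₁₀(82.8/40.793) + 0.37×log₁₀(139.19/82.8)]
    = 1.9196 × [0.020291 + 0.083464] = 0.1992 m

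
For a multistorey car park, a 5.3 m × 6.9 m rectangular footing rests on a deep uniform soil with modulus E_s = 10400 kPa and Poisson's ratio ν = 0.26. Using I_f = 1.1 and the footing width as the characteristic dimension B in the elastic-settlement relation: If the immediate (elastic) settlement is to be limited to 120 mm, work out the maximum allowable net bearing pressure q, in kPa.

S_e = q·B·(1−ν²)/E_s · I_f  ⇒  q = S_e·E_s / (B·(1−ν²)·I_f).
q = 0.12 × 10400 / (5.3 × 0.9324 × 1.1) = 229.6 kPa

q ≈ 230 kPa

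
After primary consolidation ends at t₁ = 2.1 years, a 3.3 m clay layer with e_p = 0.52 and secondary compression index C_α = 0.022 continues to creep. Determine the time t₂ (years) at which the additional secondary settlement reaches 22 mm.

S_s = C_α·H/(1+e_p)·log₁₀(t₂/t₁) ⇒ log₁₀(t₂/t₁) = S_s·(1+e_p)/(C_α·H).
log₁₀(t₂/t₁) = 0.022 × (1+0.52) / (0.022×3.3) = 0.4606
t₂ = t₁ × 10^0.4606 = 2.1 × 2.888 = 6.065 years

t₂ ≈ 6.06 years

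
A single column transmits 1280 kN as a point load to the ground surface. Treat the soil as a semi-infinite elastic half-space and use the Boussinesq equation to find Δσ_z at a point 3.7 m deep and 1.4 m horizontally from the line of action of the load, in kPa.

Boussinesq vertical stress below a point load on an elastic half-space:
Δσ_z = 3P/(2πz²) · [1 + (r/z)²]^(−5/2)
r/z = 1.4/3.7 = 0.37838; [1+(r/z)²]^(−5/2) = 0.71569.
Δσ_z = 3×1280/(2π×3.7²) × 0.71569 = 44.642 × 0.71569 = 31.95 kPa

Δσ_z ≈ 31.9 kPa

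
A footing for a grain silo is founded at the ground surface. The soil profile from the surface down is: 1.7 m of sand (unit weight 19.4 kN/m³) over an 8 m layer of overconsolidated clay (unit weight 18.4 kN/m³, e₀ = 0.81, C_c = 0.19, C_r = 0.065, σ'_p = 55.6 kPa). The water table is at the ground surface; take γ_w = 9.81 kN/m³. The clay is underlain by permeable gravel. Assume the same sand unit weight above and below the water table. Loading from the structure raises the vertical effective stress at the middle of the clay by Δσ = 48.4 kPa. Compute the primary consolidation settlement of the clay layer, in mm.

Mid-depth of clay below the ground surface: z = 1.7 + 8/2 = 5.7 m.
Total vertical stress at mid-clay: σ_v = 19.4×1.7 + 18.4×4 = 106.58 kPa.
Pore pressure: u = 9.81×(5.7 − 0) = 55.917 kPa.
Initial effective stress: σ'_0 = σ_v − u = 106.58 − 55.917 = 50.663 kPa.
Final effective stress: σ'_f = 50.663 + 48.4 = 99.063 kPa.
σ'_f = 99.063 > σ'_p = 55.6 kPa, so the stress path crosses the preconsolidation pressure — recompression up to σ'_p, then virgin compression beyond:
S_c = H/(1+e₀)·[C_r·log₁₀(σ'_p/σ'_0) + C_c·log₁₀(σ'_f/σ'_p)]
    = 8/1.81 × [0.065×log₁₀(55.6/50.663) + 0.19×log₁₀(99.063/55.6)]
    = 4.4199 × [0.002625 + 0.047659] = 0.2223 m

S_c ≈ 222 mm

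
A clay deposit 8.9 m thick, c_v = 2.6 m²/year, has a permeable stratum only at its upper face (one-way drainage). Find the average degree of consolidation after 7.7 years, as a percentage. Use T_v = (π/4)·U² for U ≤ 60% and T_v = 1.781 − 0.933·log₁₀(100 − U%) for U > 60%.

U ≈ 56.7 %

Drainage path length: H_d = H = 8.9 m (single drainage).
T_v = c_v·t/H_d² = 2.6×7.7/8.9² = 0.25275.
T_v = 0.25275 corresponds to the U ≤ 60% branch:
U = √(4T_v/π) = 0.5673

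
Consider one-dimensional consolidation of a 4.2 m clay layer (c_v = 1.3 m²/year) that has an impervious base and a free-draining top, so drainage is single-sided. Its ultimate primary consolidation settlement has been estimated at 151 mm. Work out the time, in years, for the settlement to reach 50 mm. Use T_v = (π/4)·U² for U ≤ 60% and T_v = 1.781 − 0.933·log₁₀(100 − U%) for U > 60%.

t ≈ 1.17 years

Drainage path length: H_d = H = 4.2 m (single drainage).
U = S(t)/S_ult = 50/151 = 0.3311.
U ≤ 60%: T_v = (π/4)·U² = (π/4)×0.33113² = 0.086114.
t = T_v·H_d²/c_v = 0.086114×4.2²/1.3 = 1.169 years.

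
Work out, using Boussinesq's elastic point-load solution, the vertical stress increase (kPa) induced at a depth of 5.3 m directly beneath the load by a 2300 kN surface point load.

Boussinesq vertical stress below a point load on an elastic half-space:
Δσ_z = 3P/(2πz²) · [1 + (r/z)²]^(−5/2)
r/z = 0/5.3 = 0; [1+(r/z)²]^(−5/2) = 1.
Δσ_z = 3×2300/(2π×5.3²) × 1 = 39.095 × 1 = 39.09 kPa

Δσ_z ≈ 39.1 kPa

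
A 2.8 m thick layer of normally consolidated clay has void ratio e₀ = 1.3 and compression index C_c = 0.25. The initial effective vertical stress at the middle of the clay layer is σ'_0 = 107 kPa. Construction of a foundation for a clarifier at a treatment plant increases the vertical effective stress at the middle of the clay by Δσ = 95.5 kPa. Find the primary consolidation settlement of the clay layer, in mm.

Final effective stress: σ'_f = σ'_0 + Δσ = 107 + 95.5 = 202.5 kPa.
Normally consolidated clay, so the full stress increment lies on the virgin compression line:
S_c = C_c·H/(1+e₀)·log₁₀(σ'_f/σ'_0) = 0.25×2.8/(1+1.3)×log₁₀(202.5/107)
    = 0.30435 × 0.27704 = 0.08432 m

S_c ≈ 84.3 mm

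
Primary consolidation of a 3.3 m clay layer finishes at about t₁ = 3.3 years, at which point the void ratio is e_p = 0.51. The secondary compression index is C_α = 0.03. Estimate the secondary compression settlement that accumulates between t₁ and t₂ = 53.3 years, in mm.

S_s ≈ 79.2 mm

Secondary compression: S_s = C_α·H/(1+e_p)·log₁₀(t₂/t₁)
S_s = 0.03×3.3/(1+0.51)×log₁₀(53.3/3.3)
    = 0.06556 × 1.208 = 0.07921 m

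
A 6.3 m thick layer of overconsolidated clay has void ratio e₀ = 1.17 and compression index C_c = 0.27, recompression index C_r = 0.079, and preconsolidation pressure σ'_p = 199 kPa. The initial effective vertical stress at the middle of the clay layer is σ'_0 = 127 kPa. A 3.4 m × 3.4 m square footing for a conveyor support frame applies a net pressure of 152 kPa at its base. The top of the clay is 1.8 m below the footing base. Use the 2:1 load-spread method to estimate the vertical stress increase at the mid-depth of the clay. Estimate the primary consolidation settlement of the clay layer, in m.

Mid-depth of clay below the footing base: z = 1.8 + 6.3/2 = 4.95 m.
Stress increase at mid-clay by the 2:1 spreading method:
Δσ = qBL/((B+z)(L+z)) = 152×3.4×3.4/((3.4+4.95)(3.4+4.95)) = 25.202 kPa
Final effective stress: σ'_f = 127 + 25.202 = 152.2 kPa.
σ'_f = 152.2 ≤ σ'_p = 199 kPa, so the clay remains overconsolidated and only the recompression index applies:
S_c = C_r·H/(1+e₀)·log₁₀(σ'_f/σ'_0) = 0.079×6.3/2.17×log₁₀(152.2/127)
    = 0.22935 × 0.078611 = 0.01803 m

S_c ≈ 0.018 m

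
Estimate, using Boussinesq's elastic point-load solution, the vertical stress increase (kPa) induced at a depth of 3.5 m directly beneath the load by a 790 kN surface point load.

Δσ_z ≈ 30.8 kPa

Boussinesq vertical stress below a point load on an elastic half-space:
Δσ_z = 3P/(2πz²) · [1 + (r/z)²]^(−5/2)
r/z = 0/3.5 = 0; [1+(r/z)²]^(−5/2) = 1.
Δσ_z = 3×790/(2π×3.5²) × 1 = 30.792 × 1 = 30.79 kPa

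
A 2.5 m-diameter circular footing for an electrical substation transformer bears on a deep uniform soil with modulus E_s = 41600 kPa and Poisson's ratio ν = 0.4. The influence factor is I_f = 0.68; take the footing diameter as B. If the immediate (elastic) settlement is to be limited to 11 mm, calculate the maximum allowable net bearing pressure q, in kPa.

q ≈ 320 kPa

S_e = q·B·(1−ν²)/E_s · I_f  ⇒  q = S_e·E_s / (B·(1−ν²)·I_f).
q = 0.011 × 41600 / (2.5 × 0.84 × 0.68) = 320.4 kPa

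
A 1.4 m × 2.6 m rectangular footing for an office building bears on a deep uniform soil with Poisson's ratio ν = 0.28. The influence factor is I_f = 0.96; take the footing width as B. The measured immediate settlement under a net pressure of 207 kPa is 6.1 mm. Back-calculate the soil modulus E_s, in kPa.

E_s ≈ 42000 kPa

S_e = q·B·(1−ν²)/E_s · I_f  ⇒  E_s = q·B·(1−ν²)·I_f / S_e.
E_s = 207 × 1.4 × 0.9216 × 0.96 / 0.0061 = 42030 kPa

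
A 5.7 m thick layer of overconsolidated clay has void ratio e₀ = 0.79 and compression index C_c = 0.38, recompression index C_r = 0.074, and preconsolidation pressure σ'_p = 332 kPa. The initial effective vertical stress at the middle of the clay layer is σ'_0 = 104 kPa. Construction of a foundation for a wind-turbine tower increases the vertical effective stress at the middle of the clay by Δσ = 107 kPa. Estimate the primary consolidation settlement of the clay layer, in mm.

Final effective stress: σ'_f = 104 + 107 = 211 kPa.
σ'_f = 211 ≤ σ'_p = 332 kPa, so the clay remains overconsolidated and only the recompression index applies:
S_c = C_r·H/(1+e₀)·log₁₀(σ'_f/σ'_0) = 0.074×5.7/1.79×log₁₀(211/104)
    = 0.23565 × 0.30725 = 0.0724 m

S_c ≈ 72.4 mm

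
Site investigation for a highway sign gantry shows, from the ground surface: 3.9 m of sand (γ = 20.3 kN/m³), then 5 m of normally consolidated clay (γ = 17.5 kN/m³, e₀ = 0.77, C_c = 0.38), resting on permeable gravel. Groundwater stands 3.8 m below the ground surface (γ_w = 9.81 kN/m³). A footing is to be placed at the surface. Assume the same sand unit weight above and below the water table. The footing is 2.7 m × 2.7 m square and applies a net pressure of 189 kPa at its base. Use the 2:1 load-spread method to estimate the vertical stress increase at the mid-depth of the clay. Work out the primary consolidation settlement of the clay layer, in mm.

Mid-depth of clay below the ground surface: z = 3.9 + 5/2 = 6.4 m.
Total vertical stress at mid-clay: σ_v = 20.3×3.9 + 17.5×2.5 = 122.92 kPa.
Pore pressure: u = 9.81×(6.4 − 3.8) = 25.506 kPa.
Initial effective stress: σ'_0 = σ_v − u = 122.92 − 25.506 = 97.414 kPa.
Stress increase at mid-clay by the 2:1 spreading method:
Δσ = qBL/((B+z)(L+z)) = 189×2.7×2.7/((2.7+6.4)(2.7+6.4)) = 16.638 kPa
Final effective stress: σ'_f = σ'_0 + Δσ = 97.414 + 16.638 = 114.05 kPa.
Normally consolidated clay, so the full stress increment lies on the virgin compression line:
S_c = C_c·H/(1+e₀)·log₁₀(σ'_f/σ'_0) = 0.38×5/(1+0.77)×log₁₀(114.05/97.414)
    = 1.0734 × 0.068474 = 0.0735 m

S_c ≈ 73.5 mm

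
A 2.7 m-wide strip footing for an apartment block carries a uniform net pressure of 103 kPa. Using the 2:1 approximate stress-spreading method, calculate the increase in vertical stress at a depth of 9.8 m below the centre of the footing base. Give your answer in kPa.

Δσ_z ≈ 22.2 kPa

By the 2:1 method the load spreads at 1 horizontal : 2 vertical, so at depth z the loaded area has grown by z in each plan dimension:
Δσ = qB/(B+z) = 103×2.7/(2.7+9.8) = 22.248 kPa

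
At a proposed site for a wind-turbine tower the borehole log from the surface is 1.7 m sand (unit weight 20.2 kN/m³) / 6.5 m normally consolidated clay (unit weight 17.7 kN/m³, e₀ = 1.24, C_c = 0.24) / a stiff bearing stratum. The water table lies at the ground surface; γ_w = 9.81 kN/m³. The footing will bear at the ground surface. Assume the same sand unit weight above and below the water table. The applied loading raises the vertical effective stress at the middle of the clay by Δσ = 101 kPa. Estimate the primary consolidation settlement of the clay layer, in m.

Mid-depth of clay below the ground surface: z = 1.7 + 6.5/2 = 4.95 m.
Total vertical stress at mid-clay: σ_v = 20.2×1.7 + 17.7×3.25 = 91.865 kPa.
Pore pressure: u = 9.81×(4.95 − 0) = 48.56 kPa.
Initial effective stress: σ'_0 = σ_v − u = 91.865 − 48.56 = 43.305 kPa.
Final effective stress: σ'_f = σ'_0 + Δσ = 43.305 + 101 = 144.31 kPa.
Normally consolidated clay, so the full stress increment lies on the virgin compression line:
S_c = C_c·H/(1+e₀)·log₁₀(σ'_f/σ'_0) = 0.24×6.5/(1+1.24)×log₁₀(144.31/43.305)
    = 0.69643 × 0.52276 = 0.3641 m

S_c ≈ 0.364 m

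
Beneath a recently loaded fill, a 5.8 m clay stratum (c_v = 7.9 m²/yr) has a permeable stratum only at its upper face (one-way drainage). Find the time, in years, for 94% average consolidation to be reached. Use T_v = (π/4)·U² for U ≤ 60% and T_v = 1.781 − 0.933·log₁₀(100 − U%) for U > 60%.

Drainage path length: H_d = H = 5.8 m (single drainage).
U > 60%: T_v = 1.781 − 0.933·log₁₀(100 − 94) = 1.055.
t = T_v·H_d²/c_v = 1.055×5.8²/7.9 = 4.492 years.

t ≈ 4.49 years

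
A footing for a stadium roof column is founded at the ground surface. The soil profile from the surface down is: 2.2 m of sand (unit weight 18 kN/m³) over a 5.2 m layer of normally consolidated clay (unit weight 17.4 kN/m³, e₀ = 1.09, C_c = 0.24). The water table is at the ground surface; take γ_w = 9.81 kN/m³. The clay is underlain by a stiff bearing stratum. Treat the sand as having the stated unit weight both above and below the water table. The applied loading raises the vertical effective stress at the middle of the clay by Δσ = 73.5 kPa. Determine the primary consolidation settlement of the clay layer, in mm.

S_c ≈ 280 mm

Mid-depth of clay below the ground surface: z = 2.2 + 5.2/2 = 4.8 m.
Total vertical stress at mid-clay: σ_v = 18×2.2 + 17.4×2.6 = 84.84 kPa.
Pore pressure: u = 9.81×(4.8 − 0) = 47.088 kPa.
Initial effective stress: σ'_0 = σ_v − u = 84.84 − 47.088 = 37.752 kPa.
Final effective stress: σ'_f = σ'_0 + Δσ = 37.752 + 73.5 = 111.25 kPa.
Normally consolidated clay, so the full stress increment lies on the virgin compression line:
S_c = C_c·H/(1+e₀)·log₁₀(σ'_f/σ'_0) = 0.24×5.2/(1+1.09)×log₁₀(111.25/37.752)
    = 0.59713 × 0.46936 = 0.2803 m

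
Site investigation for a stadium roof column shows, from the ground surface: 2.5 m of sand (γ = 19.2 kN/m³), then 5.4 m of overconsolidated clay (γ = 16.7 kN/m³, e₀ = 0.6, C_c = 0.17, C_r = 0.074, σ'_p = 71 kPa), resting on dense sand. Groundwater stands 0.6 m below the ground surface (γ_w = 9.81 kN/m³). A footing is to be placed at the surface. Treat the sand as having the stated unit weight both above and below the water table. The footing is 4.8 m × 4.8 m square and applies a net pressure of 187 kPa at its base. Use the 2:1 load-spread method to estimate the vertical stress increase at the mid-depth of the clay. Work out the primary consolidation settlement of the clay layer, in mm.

Mid-depth of clay below the ground surface: z = 2.5 + 5.4/2 = 5.2 m.
Total vertical stress at mid-clay: σ_v = 19.2×2.5 + 16.7×2.7 = 93.09 kPa.
Pore pressure: u = 9.81×(5.2 − 0.6) = 45.126 kPa.
Initial effective stress: σ'_0 = σ_v − u = 93.09 − 45.126 = 47.964 kPa.
Stress increase at mid-clay by the 2:1 spreading method:
Δσ = qBL/((B+z)(L+z)) = 187×4.8×4.8/((4.8+5.2)(4.8+5.2)) = 43.085 kPa
Final effective stress: σ'_f = 47.964 + 43.085 = 91.049 kPa.
σ'_f = 91.049 > σ'_p = 71 kPa, so the stress path crosses the preconsolidation pressure — recompression up to σ'_p, then virgin compression beyond:
S_c = H/(1+e₀)·[C_r·log₁₀(σ'_p/σ'_0) + C_c·log₁₀(σ'_f/σ'_p)]
    = 5.4/1.6 × [0.074×log₁₀(71/47.964) + 0.17×log₁₀(91.049/71)]
    = 3.375 × [0.012605 + 0.018363] = 0.1045 m

S_c ≈ 105 mm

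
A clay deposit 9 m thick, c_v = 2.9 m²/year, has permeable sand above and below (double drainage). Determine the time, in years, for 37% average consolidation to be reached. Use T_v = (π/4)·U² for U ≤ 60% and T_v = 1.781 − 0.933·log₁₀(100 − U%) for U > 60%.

Drainage path length: H_d = H/2 = 4.5 m (double drainage).
U ≤ 60%: T_v = (π/4)·U² = (π/4)×0.37² = 0.10752.
t = T_v·H_d²/c_v = 0.10752×4.5²/2.9 = 0.7508 years.

t ≈ 0.751 years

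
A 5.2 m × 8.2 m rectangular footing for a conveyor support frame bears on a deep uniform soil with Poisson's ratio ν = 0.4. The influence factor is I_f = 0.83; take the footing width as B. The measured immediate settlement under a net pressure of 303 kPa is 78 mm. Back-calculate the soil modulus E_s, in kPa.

S_e = q·B·(1−ν²)/E_s · I_f  ⇒  E_s = q·B·(1−ν²)·I_f / S_e.
E_s = 303 × 5.2 × 0.84 × 0.83 / 0.078 = 14080 kPa

E_s ≈ 14100 kPa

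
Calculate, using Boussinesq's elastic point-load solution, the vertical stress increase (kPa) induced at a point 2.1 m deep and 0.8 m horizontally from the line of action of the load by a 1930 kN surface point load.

Δσ_z ≈ 149 kPa

Boussinesq vertical stress below a point load on an elastic half-space:
Δσ_z = 3P/(2πz²) · [1 + (r/z)²]^(−5/2)
r/z = 0.8/2.1 = 0.38095; [1+(r/z)²]^(−5/2) = 0.71264.
Δσ_z = 3×1930/(2π×2.1²) × 0.71264 = 208.96 × 0.71264 = 148.9 kPa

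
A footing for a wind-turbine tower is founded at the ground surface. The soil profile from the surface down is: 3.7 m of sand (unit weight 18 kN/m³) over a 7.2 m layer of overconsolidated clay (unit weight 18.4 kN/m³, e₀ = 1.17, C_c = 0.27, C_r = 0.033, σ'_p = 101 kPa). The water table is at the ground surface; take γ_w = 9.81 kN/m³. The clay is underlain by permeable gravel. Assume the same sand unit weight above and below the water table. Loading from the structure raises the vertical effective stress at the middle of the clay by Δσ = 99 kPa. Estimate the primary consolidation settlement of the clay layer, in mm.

S_c ≈ 203 mm

Mid-depth of clay below the ground surface: z = 3.7 + 7.2/2 = 7.3 m.
Total vertical stress at mid-clay: σ_v = 18×3.7 + 18.4×3.6 = 132.84 kPa.
Pore pressure: u = 9.81×(7.3 − 0) = 71.613 kPa.
Initial effective stress: σ'_0 = σ_v − u = 132.84 − 71.613 = 61.227 kPa.
Final effective stress: σ'_f = 61.227 + 99 = 160.23 kPa.
σ'_f = 160.23 > σ'_p = 101 kPa, so the stress path crosses the preconsolidation pressure — recompression up to σ'_p, then virgin compression beyond:
S_c = H/(1+e₀)·[C_r·log₁₀(σ'_p/σ'_0) + C_c·log₁₀(σ'_f/σ'_p)]
    = 7.2/2.17 × [0.033×log₁₀(101/61.227) + 0.27×log₁₀(160.23/101)]
    = 3.318 × [0.0071735 + 0.054114] = 0.2034 m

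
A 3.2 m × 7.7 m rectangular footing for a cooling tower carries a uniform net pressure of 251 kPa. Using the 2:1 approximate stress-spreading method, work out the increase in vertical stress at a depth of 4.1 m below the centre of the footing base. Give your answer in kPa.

Δσ_z ≈ 71.8 kPa

By the 2:1 method the load spreads at 1 horizontal : 2 vertical, so at depth z the loaded area has grown by z in each plan dimension:
Δσ = qBL/((B+z)(L+z)) = 251×3.2×7.7/((3.2+4.1)(7.7+4.1)) = 71.798 kPa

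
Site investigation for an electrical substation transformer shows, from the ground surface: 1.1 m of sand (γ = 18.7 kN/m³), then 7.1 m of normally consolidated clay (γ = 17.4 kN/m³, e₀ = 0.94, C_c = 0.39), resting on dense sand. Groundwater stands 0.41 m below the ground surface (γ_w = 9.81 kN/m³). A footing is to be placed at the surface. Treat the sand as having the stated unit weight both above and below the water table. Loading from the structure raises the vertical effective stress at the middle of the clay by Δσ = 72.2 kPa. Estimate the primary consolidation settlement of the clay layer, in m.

Mid-depth of clay below the ground surface: z = 1.1 + 7.1/2 = 4.65 m.
Total vertical stress at mid-clay: σ_v = 18.7×1.1 + 17.4×3.55 = 82.34 kPa.
Pore pressure: u = 9.81×(4.65 − 0.41) = 41.594 kPa.
Initial effective stress: σ'_0 = σ_v − u = 82.34 − 41.594 = 40.746 kPa.
Final effective stress: σ'_f = σ'_0 + Δσ = 40.746 + 72.2 = 112.95 kPa.
Normally consolidated clay, so the full stress increment lies on the virgin compression line:
S_c = C_c·H/(1+e₀)·log₁₀(σ'_f/σ'_0) = 0.39×7.1/(1+0.94)×log₁₀(112.95/40.746)
    = 1.4273 × 0.4428 = 0.632 m

S_c ≈ 0.632 m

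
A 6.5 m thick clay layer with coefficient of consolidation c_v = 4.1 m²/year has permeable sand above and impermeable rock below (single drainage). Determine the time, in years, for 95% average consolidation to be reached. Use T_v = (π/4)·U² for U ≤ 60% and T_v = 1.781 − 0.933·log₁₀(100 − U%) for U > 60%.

t ≈ 11.6 years

Drainage path length: H_d = H = 6.5 m (single drainage).
U > 60%: T_v = 1.781 − 0.933·log₁₀(100 − 95) = 1.1289.
t = T_v·H_d²/c_v = 1.1289×6.5²/4.1 = 11.63 years.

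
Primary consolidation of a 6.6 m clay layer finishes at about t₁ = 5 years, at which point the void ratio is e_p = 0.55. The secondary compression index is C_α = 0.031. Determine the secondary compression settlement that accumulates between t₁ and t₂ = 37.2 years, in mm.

S_s ≈ 115 mm

Secondary compression: S_s = C_α·H/(1+e_p)·log₁₀(t₂/t₁)
S_s = 0.031×6.6/(1+0.55)×log₁₀(37.2/5)
    = 0.132 × 0.8716 = 0.115 m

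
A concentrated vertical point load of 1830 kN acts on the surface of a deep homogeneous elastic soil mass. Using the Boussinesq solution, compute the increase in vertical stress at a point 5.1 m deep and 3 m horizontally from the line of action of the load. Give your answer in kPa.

Boussinesq vertical stress below a point load on an elastic half-space:
Δσ_z = 3P/(2πz²) · [1 + (r/z)²]^(−5/2)
r/z = 3/5.1 = 0.58824; [1+(r/z)²]^(−5/2) = 0.47574.
Δσ_z = 3×1830/(2π×5.1²) × 0.47574 = 33.593 × 0.47574 = 15.98 kPa

Δσ_z ≈ 16 kPa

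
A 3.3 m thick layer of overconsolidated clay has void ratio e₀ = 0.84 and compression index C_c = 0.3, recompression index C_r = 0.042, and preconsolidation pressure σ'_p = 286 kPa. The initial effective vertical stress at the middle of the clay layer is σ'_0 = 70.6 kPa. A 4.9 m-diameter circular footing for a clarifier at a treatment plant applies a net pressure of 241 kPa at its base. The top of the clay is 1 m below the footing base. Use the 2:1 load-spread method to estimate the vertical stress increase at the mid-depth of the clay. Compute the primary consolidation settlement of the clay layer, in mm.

S_c ≈ 29.2 mm

Mid-depth of clay below the footing base: z = 1 + 3.3/2 = 2.65 m.
Stress increase at mid-clay by the 2:1 spreading method:
Δσ ≈ qD²/(D+z)² = 241×4.9²/(4.9+2.65)² = 101.51 kPa
Final effective stress: σ'_f = 70.6 + 101.51 = 172.11 kPa.
σ'_f = 172.11 ≤ σ'_p = 286 kPa, so the clay remains overconsolidated and only the recompression index applies:
S_c = C_r·H/(1+e₀)·log₁₀(σ'_f/σ'_0) = 0.042×3.3/1.84×log₁₀(172.11/70.6)
    = 0.075327 × 0.387 = 0.02915 m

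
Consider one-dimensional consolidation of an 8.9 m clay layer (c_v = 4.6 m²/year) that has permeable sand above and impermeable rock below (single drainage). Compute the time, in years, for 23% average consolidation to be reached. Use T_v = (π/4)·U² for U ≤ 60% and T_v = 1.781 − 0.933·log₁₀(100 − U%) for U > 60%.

t ≈ 0.715 years

Drainage path length: H_d = H = 8.9 m (single drainage).
U ≤ 60%: T_v = (π/4)·U² = (π/4)×0.23² = 0.041548.
t = T_v·H_d²/c_v = 0.041548×8.9²/4.6 = 0.7154 years.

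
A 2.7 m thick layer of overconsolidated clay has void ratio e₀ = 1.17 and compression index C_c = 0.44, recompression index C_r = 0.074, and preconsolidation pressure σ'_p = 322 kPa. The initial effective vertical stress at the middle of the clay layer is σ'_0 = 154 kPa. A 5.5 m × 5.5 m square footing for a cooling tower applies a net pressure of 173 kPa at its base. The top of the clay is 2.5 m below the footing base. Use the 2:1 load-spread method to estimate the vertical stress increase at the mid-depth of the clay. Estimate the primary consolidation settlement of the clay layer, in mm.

Mid-depth of clay below the footing base: z = 2.5 + 2.7/2 = 3.85 m.
Stress increase at mid-clay by the 2:1 spreading method:
Δσ = qBL/((B+z)(L+z)) = 173×5.5×5.5/((5.5+3.85)(5.5+3.85)) = 59.862 kPa
Final effective stress: σ'_f = 154 + 59.862 = 213.86 kPa.
σ'_f = 213.86 ≤ σ'_p = 322 kPa, so the clay remains overconsolidated and only the recompression index applies:
S_c = C_r·H/(1+e₀)·log₁₀(σ'_f/σ'_0) = 0.074×2.7/2.17×log₁₀(213.86/154)
    = 0.092071 × 0.14261 = 0.01313 m

S_c ≈ 13.1 mm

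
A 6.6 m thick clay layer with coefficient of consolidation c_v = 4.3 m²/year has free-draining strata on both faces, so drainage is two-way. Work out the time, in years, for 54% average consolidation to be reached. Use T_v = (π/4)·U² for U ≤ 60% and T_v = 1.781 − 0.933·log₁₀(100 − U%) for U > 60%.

Drainage path length: H_d = H/2 = 3.3 m (double drainage).
U ≤ 60%: T_v = (π/4)·U² = (π/4)×0.54² = 0.22902.
t = T_v·H_d²/c_v = 0.22902×3.3²/4.3 = 0.58 years.

t ≈ 0.58 years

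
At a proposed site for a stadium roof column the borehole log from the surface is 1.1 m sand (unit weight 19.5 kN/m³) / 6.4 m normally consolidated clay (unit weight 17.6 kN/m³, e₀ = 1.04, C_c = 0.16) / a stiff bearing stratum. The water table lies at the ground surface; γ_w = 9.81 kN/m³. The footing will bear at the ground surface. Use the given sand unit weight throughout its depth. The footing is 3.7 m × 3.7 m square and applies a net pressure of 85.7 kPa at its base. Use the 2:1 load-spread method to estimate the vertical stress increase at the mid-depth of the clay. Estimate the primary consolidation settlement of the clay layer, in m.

S_c ≈ 0.0906 m

Mid-depth of clay below the ground surface: z = 1.1 + 6.4/2 = 4.3 m.
Total vertical stress at mid-clay: σ_v = 19.5×1.1 + 17.6×3.2 = 77.77 kPa.
Pore pressure: u = 9.81×(4.3 − 0) = 42.183 kPa.
Initial effective stress: σ'_0 = σ_v − u = 77.77 − 42.183 = 35.587 kPa.
Stress increase at mid-clay by the 2:1 spreading method:
Δσ = qBL/((B+z)(L+z)) = 85.7×3.7×3.7/((3.7+4.3)(3.7+4.3)) = 18.332 kPa
Final effective stress: σ'_f = σ'_0 + Δσ = 35.587 + 18.332 = 53.919 kPa.
Normally consolidated clay, so the full stress increment lies on the virgin compression line:
S_c = C_c·H/(1+e₀)·log₁₀(σ'_f/σ'_0) = 0.16×6.4/(1+1.04)×log₁₀(53.919/35.587)
    = 0.50196 × 0.18045 = 0.09058 m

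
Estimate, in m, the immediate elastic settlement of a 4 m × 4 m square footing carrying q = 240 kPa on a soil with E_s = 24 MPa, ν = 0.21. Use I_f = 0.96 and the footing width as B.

Immediate (elastic) settlement: S_e = q·B·(1−ν²)/E_s · I_f.
E_s = 24 MPa = 24000 kPa.
S_e = 240 × 4 × (1 − 0.21²) / 24000 × 0.96
    = 240 × 4 × 0.9559 / 24000 × 0.96
    = 0.03671 m

S_e ≈ 0.0367 m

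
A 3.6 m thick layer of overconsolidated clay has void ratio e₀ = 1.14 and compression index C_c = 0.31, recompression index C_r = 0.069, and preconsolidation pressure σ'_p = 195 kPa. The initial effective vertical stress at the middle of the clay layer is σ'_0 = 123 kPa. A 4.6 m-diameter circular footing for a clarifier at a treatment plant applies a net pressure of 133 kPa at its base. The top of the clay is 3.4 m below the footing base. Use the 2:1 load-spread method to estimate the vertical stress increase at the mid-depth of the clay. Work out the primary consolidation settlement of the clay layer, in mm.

S_c ≈ 10.8 mm

Mid-depth of clay below the footing base: z = 3.4 + 3.6/2 = 5.2 m.
Stress increase at mid-clay by the 2:1 spreading method:
Δσ ≈ qD²/(D+z)² = 133×4.6²/(4.6+5.2)² = 29.303 kPa
Final effective stress: σ'_f = 123 + 29.303 = 152.3 kPa.
σ'_f = 152.3 ≤ σ'_p = 195 kPa, so the clay remains overconsolidated and only the recompression index applies:
S_c = C_r·H/(1+e₀)·log₁₀(σ'_f/σ'_0) = 0.069×3.6/2.14×log₁₀(152.3/123)
    = 0.11607 × 0.092795 = 0.01077 m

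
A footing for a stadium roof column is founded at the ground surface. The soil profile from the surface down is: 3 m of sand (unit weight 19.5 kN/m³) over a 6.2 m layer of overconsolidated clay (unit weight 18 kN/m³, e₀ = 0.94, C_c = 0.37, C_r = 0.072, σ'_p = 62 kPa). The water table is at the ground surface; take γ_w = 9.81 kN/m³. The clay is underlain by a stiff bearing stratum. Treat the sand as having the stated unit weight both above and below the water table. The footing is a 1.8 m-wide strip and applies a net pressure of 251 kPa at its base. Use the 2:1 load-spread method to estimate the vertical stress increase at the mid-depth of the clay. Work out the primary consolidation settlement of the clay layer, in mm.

S_c ≈ 315 mm

Mid-depth of clay below the ground surface: z = 3 + 6.2/2 = 6.1 m.
Total vertical stress at mid-clay: σ_v = 19.5×3 + 18×3.1 = 114.3 kPa.
Pore pressure: u = 9.81×(6.1 − 0) = 59.841 kPa.
Initial effective stress: σ'_0 = σ_v − u = 114.3 − 59.841 = 54.459 kPa.
Stress increase at mid-clay by the 2:1 spreading method:
Δσ = qB/(B+z) = 251×1.8/(1.8+6.1) = 57.19 kPa
Final effective stress: σ'_f = 54.459 + 57.19 = 111.65 kPa.
σ'_f = 111.65 > σ'_p = 62 kPa, so the stress path crosses the preconsolidation pressure — recompression up to σ'_p, then virgin compression beyond:
S_c = H/(1+e₀)·[C_r·log₁₀(σ'_p/σ'_0) + C_c·log₁₀(σ'_f/σ'_p)]
    = 6.2/1.94 × [0.072×log₁₀(62/54.459) + 0.37×log₁₀(111.65/62)]
    = 3.1959 × [0.0040552 + 0.094523] = 0.315 m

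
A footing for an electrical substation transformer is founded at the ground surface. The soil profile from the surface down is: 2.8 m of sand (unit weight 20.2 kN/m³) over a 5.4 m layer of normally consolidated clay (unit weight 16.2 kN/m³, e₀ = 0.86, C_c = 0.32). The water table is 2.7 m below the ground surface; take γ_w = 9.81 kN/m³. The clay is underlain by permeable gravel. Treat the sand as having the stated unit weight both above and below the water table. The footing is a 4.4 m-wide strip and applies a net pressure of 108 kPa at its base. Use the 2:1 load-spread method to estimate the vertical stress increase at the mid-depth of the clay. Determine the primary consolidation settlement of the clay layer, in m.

S_c ≈ 0.204 m

Mid-depth of clay below the ground surface: z = 2.8 + 5.4/2 = 5.5 m.
Total vertical stress at mid-clay: σ_v = 20.2×2.8 + 16.2×2.7 = 100.3 kPa.
Pore pressure: u = 9.81×(5.5 − 2.7) = 27.468 kPa.
Initial effective stress: σ'_0 = σ_v − u = 100.3 − 27.468 = 72.832 kPa.
Stress increase at mid-clay by the 2:1 spreading method:
Δσ = qB/(B+z) = 108×4.4/(4.4+5.5) = 48 kPa
Final effective stress: σ'_f = σ'_0 + Δσ = 72.832 + 48 = 120.83 kPa.
Normally consolidated clay, so the full stress increment lies on the virgin compression line:
S_c = C_c·H/(1+e₀)·log₁₀(σ'_f/σ'_0) = 0.32×5.4/(1+0.86)×log₁₀(120.83/72.832)
    = 0.92903 × 0.21985 = 0.2042 m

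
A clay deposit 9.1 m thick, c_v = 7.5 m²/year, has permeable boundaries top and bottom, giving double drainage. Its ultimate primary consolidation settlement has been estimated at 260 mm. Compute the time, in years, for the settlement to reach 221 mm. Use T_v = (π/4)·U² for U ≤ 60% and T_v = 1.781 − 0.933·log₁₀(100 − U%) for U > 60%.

t ≈ 1.89 years

Drainage path length: H_d = H/2 = 4.55 m (double drainage).
U = S(t)/S_ult = 221/260 = 0.85.
U > 60%: T_v = 1.781 − 0.933·log₁₀(100 − 85) = 0.68371.
t = T_v·H_d²/c_v = 0.68371×4.55²/7.5 = 1.887 years.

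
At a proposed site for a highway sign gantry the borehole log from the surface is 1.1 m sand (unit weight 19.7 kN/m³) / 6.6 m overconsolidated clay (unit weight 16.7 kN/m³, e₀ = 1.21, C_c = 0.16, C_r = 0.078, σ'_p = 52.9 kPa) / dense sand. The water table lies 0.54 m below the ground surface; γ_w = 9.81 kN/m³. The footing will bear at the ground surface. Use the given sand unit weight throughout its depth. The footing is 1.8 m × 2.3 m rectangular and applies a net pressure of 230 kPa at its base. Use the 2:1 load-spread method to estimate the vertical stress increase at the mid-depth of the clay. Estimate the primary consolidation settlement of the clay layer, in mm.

S_c ≈ 63.5 mm

Mid-depth of clay below the ground surface: z = 1.1 + 6.6/2 = 4.4 m.
Total vertical stress at mid-clay: σ_v = 19.7×1.1 + 16.7×3.3 = 76.78 kPa.
Pore pressure: u = 9.81×(4.4 − 0.54) = 37.867 kPa.
Initial effective stress: σ'_0 = σ_v − u = 76.78 − 37.867 = 38.913 kPa.
Stress increase at mid-clay by the 2:1 spreading method:
Δσ = qBL/((B+z)(L+z)) = 230×1.8×2.3/((1.8+4.4)(2.3+4.4)) = 22.922 kPa
Final effective stress: σ'_f = 38.913 + 22.922 = 61.835 kPa.
σ'_f = 61.835 > σ'_p = 52.9 kPa, so the stress path crosses the preconsolidation pressure — recompression up to σ'_p, then virgin compression beyond:
S_c = H/(1+e₀)·[C_r·log₁₀(σ'_p/σ'_0) + C_c·log₁₀(σ'_f/σ'_p)]
    = 6.6/2.21 × [0.078×log₁₀(52.9/38.913) + 0.16×log₁₀(61.835/52.9)]
    = 2.9864 × [0.010402 + 0.010845] = 0.06345 m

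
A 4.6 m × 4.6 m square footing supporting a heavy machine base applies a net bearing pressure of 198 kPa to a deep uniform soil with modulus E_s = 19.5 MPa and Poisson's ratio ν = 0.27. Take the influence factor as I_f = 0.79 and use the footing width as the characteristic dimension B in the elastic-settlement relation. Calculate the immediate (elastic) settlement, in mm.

Immediate (elastic) settlement: S_e = q·B·(1−ν²)/E_s · I_f.
E_s = 19.5 MPa = 19500 kPa.
S_e = 198 × 4.6 × (1 − 0.27²) / 19500 × 0.79
    = 198 × 4.6 × 0.9271 / 19500 × 0.79
    = 0.03421 m = 34.21 mm

S_e ≈ 34.2 mm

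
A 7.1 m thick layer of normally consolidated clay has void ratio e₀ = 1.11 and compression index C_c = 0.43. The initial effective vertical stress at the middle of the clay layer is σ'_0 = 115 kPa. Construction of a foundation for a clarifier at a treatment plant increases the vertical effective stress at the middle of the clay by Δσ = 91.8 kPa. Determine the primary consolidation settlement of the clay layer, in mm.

Final effective stress: σ'_f = σ'_0 + Δσ = 115 + 91.8 = 206.8 kPa.
Normally consolidated clay, so the full stress increment lies on the virgin compression line:
S_c = C_c·H/(1+e₀)·log₁₀(σ'_f/σ'_0) = 0.43×7.1/(1+1.11)×log₁₀(206.8/115)
    = 1.4469 × 0.25485 = 0.3687 m

S_c ≈ 369 mm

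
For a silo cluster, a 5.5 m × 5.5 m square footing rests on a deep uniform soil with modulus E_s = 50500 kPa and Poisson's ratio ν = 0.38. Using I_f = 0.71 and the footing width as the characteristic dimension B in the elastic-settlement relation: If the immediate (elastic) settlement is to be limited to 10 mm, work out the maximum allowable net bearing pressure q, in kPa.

q ≈ 151 kPa

S_e = q·B·(1−ν²)/E_s · I_f  ⇒  q = S_e·E_s / (B·(1−ν²)·I_f).
q = 0.01 × 50500 / (5.5 × 0.8556 × 0.71) = 151.1 kPa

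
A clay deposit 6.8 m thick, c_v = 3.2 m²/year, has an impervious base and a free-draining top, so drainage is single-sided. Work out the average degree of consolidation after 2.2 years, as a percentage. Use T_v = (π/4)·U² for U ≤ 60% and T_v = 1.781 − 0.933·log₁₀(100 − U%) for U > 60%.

Drainage path length: H_d = H = 6.8 m (single drainage).
T_v = c_v·t/H_d² = 3.2×2.2/6.8² = 0.15225.
T_v = 0.15225 corresponds to the U ≤ 60% branch:
U = √(4T_v/π) = 0.4403

U ≈ 44 %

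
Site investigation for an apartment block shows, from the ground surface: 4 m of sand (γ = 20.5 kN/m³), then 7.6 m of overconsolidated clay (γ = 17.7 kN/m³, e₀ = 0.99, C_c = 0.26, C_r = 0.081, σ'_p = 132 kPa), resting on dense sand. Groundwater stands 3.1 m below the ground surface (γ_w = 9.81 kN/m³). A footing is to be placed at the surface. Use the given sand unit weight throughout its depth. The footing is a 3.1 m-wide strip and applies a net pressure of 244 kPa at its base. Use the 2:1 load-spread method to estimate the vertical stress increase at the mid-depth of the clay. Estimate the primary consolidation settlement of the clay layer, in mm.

Mid-depth of clay below the ground surface: z = 4 + 7.6/2 = 7.8 m.
Total vertical stress at mid-clay: σ_v = 20.5×4 + 17.7×3.8 = 149.26 kPa.
Pore pressure: u = 9.81×(7.8 − 3.1) = 46.107 kPa.
Initial effective stress: σ'_0 = σ_v − u = 149.26 − 46.107 = 103.15 kPa.
Stress increase at mid-clay by the 2:1 spreading method:
Δσ = qB/(B+z) = 244×3.1/(3.1+7.8) = 69.394 kPa
Final effective stress: σ'_f = 103.15 + 69.394 = 172.54 kPa.
σ'_f = 172.54 > σ'_p = 132 kPa, so the stress path crosses the preconsolidation pressure — recompression up to σ'_p, then virgin compression beyond:
S_c = H/(1+e₀)·[C_r·log₁₀(σ'_p/σ'_0) + C_c·log₁₀(σ'_f/σ'_p)]
    = 7.6/1.99 × [0.081×log₁₀(132/103.15) + 0.26×log₁₀(172.54/132)]
    = 3.8191 × [0.0086755 + 0.030242] = 0.1486 m

S_c ≈ 149 mm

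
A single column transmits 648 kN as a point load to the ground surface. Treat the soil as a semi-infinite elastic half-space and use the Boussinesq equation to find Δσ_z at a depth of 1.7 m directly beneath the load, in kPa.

Boussinesq vertical stress below a point load on an elastic half-space:
Δσ_z = 3P/(2πz²) · [1 + (r/z)²]^(−5/2)
r/z = 0/1.7 = 0; [1+(r/z)²]^(−5/2) = 1.
Δσ_z = 3×648/(2π×1.7²) × 1 = 107.06 × 1 = 107.1 kPa

Δσ_z ≈ 107 kPa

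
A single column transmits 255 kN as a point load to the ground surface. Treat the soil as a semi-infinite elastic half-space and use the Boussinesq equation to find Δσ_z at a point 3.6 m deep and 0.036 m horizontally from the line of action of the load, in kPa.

Boussinesq vertical stress below a point load on an elastic half-space:
Δσ_z = 3P/(2πz²) · [1 + (r/z)²]^(−5/2)
r/z = 0.036/3.6 = 0.01; [1+(r/z)²]^(−5/2) = 0.99975.
Δσ_z = 3×255/(2π×3.6²) × 0.99975 = 9.3946 × 0.99975 = 9.392 kPa

Δσ_z ≈ 9.39 kPa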